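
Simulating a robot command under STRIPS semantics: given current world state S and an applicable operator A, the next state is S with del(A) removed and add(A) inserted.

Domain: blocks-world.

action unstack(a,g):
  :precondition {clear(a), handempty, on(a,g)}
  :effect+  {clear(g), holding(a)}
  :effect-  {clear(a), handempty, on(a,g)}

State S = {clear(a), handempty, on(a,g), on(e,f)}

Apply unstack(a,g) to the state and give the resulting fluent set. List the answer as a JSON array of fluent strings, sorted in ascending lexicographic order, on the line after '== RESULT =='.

Progress:
  pre ⊆ S: {clear(a), handempty, on(a,g)} ⊆ S  — applicable
  S \ del = {on(e,f)}
  ∪ add   = {clear(g), holding(a), on(e,f)}

== RESULT ==
["clear(g)", "holding(a)", "on(e,f)"]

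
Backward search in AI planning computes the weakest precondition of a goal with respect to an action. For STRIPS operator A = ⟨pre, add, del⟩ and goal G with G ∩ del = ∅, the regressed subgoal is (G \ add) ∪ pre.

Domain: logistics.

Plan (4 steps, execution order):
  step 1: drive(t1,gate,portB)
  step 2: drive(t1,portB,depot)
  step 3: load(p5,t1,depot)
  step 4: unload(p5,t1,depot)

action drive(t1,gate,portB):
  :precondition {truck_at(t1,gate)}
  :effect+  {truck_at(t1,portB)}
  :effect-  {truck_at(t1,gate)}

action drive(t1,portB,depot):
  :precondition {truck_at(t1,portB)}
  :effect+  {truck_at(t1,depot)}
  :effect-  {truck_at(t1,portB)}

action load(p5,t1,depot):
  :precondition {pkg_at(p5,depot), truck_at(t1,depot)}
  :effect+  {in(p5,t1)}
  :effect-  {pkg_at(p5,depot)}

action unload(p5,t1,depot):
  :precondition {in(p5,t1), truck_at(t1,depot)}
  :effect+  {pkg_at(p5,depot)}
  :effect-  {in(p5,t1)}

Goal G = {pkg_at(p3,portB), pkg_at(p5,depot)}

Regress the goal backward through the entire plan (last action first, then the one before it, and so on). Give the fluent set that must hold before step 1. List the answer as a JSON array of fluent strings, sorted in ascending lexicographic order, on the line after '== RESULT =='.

Work backward from the goal:
  through step 4 (unload(p5,t1,depot)): drop {pkg_at(p5,depot)}, keep {pkg_at(p3,portB)}, require {in(p5,t1), truck_at(t1,depot)}
    → {in(p5,t1), pkg_at(p3,portB), truck_at(t1,depot)}
  through step 3 (load(p5,t1,depot)): drop {in(p5,t1)}, keep {pkg_at(p3,portB), truck_at(t1,depot)}, require {pkg_at(p5,depot), truck_at(t1,depot)}
    → {pkg_at(p3,portB), pkg_at(p5,depot), truck_at(t1,depot)}
  through step 2 (drive(t1,portB,depot)): drop {truck_at(t1,depot)}, keep {pkg_at(p3,portB), pkg_at(p5,depot)}, require {truck_at(t1,portB)}
    → {pkg_at(p3,portB), pkg_at(p5,depot), truck_at(t1,portB)}
  through step 1 (drive(t1,gate,portB)): drop {truck_at(t1,portB)}, keep {pkg_at(p3,portB), pkg_at(p5,depot)}, require {truck_at(t1,gate)}
    → {pkg_at(p3,portB), pkg_at(p5,depot), truck_at(t1,gate)}

== RESULT ==
["pkg_at(p3,portB)", "pkg_at(p5,depot)", "truck_at(t1,gate)"]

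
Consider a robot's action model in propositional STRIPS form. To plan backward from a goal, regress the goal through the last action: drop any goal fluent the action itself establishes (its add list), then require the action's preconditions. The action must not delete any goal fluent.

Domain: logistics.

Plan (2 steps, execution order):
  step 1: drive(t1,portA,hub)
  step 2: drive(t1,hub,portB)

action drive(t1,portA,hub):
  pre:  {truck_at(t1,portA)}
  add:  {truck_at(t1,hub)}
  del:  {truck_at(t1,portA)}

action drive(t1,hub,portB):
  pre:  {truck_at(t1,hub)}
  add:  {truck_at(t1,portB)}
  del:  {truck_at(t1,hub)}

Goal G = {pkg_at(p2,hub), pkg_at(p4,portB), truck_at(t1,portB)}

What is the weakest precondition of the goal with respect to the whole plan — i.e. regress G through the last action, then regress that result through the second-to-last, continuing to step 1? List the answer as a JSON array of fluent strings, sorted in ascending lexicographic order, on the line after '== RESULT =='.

Regress step by step:
  through step 2 (drive(t1,hub,portB)): drop {truck_at(t1,portB)}, keep {pkg_at(p2,hub), pkg_at(p4,portB)}, require {truck_at(t1,hub)}
    → {pkg_at(p2,hub), pkg_at(p4,portB), truck_at(t1,hub)}
  through step 1 (drive(t1,portA,hub)): drop {truck_at(t1,hub)}, keep {pkg_at(p2,hub), pkg_at(p4,portB)}, require {truck_at(t1,portA)}
    → {pkg_at(p2,hub), pkg_at(p4,portB), truck_at(t1,portA)}

== RESULT ==
["pkg_at(p2,hub)", "pkg_at(p4,portB)", "truck_at(t1,portA)"]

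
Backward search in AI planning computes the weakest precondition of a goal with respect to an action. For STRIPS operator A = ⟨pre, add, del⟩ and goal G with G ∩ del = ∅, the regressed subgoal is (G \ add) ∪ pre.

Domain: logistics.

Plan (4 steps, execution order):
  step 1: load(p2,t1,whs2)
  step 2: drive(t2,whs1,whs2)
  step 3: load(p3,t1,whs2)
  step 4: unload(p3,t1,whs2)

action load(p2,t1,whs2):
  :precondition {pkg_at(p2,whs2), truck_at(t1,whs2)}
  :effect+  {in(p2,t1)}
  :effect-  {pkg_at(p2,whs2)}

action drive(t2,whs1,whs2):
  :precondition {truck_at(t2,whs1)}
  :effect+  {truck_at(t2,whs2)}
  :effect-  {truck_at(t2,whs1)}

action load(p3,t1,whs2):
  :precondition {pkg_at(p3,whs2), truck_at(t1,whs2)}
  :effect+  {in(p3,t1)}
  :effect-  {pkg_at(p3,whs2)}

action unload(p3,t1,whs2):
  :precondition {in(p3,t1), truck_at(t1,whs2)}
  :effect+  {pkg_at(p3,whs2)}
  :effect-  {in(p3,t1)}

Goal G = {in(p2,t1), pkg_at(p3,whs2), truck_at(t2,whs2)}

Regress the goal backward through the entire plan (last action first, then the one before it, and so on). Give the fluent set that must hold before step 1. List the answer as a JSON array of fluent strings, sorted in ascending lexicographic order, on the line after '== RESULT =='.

Work backward from the goal:
  through step 4 (unload(p3,t1,whs2)): drop {pkg_at(p3,whs2)}, keep {in(p2,t1), truck_at(t2,whs2)}, require {in(p3,t1), truck_at(t1,whs2)}
    → {in(p2,t1), in(p3,t1), truck_at(t1,whs2), truck_at(t2,whs2)}
  through step 3 (load(p3,t1,whs2)): drop {in(p3,t1)}, keep {in(p2,t1), truck_at(t1,whs2), truck_at(t2,whs2)}, require {pkg_at(p3,whs2), truck_at(t1,whs2)}
    → {in(p2,t1), pkg_at(p3,whs2), truck_at(t1,whs2), truck_at(t2,whs2)}
  through step 2 (drive(t2,whs1,whs2)): drop {truck_at(t2,whs2)}, keep {in(p2,t1), pkg_at(p3,whs2), truck_at(t1,whs2)}, require {truck_at(t2,whs1)}
    → {in(p2,t1), pkg_at(p3,whs2), truck_at(t1,whs2), truck_at(t2,whs1)}
  through step 1 (load(p2,t1,whs2)): drop {in(p2,t1)}, keep {pkg_at(p3,whs2), truck_at(t1,whs2), truck_at(t2,whs1)}, require {pkg_at(p2,whs2), truck_at(t1,whs2)}
    → {pkg_at(p2,whs2), pkg_at(p3,whs2), truck_at(t1,whs2), truck_at(t2,whs1)}

== RESULT ==
["pkg_at(p2,whs2)", "pkg_at(p3,whs2)", "truck_at(t1,whs2)", "truck_at(t2,whs1)"]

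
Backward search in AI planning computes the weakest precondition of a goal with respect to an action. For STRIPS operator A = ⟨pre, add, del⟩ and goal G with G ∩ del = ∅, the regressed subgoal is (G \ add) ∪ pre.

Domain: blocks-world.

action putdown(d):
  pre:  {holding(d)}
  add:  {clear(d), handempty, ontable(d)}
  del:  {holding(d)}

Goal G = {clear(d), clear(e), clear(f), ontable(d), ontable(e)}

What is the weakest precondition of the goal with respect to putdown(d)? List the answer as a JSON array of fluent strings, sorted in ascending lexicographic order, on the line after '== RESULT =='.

Regress:
  G ∩ del = {}  (empty — regression defined)
  G \ add = {clear(d), clear(e), clear(f), ontable(d), ontable(e)} \ {clear(d), handempty, ontable(d)} = {clear(e), clear(f), ontable(e)}
  ∪ pre   = {clear(e), clear(f), ontable(e)} ∪ {holding(d)}
          = {clear(e), clear(f), holding(d), ontable(e)}

== RESULT ==
["clear(e)", "clear(f)", "holding(d)", "ontable(e)"]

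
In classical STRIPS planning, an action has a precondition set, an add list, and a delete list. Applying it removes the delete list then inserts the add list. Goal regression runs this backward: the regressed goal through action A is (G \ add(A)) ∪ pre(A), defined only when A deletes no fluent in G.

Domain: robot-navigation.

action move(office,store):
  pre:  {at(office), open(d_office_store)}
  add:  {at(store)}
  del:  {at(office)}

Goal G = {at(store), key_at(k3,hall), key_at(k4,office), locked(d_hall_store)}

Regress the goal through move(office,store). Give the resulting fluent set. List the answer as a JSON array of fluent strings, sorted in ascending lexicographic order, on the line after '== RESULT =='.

Regress:
  G ∩ del = {}  (empty — regression defined)
  G \ add = {at(store), key_at(k3,hall), key_at(k4,office), locked(d_hall_store)} \ {at(store)} = {key_at(k3,hall), key_at(k4,office), locked(d_hall_store)}
  ∪ pre   = {key_at(k3,hall), key_at(k4,office), locked(d_hall_store)} ∪ {at(office), open(d_office_store)}
          = {at(office), key_at(k3,hall), key_at(k4,office), locked(d_hall_store), open(d_office_store)}

== RESULT ==
["at(office)", "key_at(k3,hall)", "key_at(k4,office)", "locked(d_hall_store)", "open(d_office_store)"]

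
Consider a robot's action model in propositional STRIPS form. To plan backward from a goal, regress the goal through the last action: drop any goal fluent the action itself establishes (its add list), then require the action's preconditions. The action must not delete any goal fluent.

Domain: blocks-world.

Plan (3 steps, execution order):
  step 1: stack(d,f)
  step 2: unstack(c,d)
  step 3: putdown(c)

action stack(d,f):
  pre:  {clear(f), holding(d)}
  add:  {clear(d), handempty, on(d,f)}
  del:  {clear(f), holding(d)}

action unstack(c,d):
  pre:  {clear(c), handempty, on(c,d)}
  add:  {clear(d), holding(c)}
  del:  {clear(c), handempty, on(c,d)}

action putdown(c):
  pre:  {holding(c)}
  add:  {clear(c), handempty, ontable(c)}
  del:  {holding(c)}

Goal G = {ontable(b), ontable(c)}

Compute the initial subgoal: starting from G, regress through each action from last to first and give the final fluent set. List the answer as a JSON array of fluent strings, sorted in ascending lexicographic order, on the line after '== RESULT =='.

Work backward from the goal:
  through step 3 (putdown(c)): drop {ontable(c)}, keep {ontable(b)}, require {holding(c)}
    → {holding(c), ontable(b)}
  through step 2 (unstack(c,d)): drop {holding(c)}, keep {ontable(b)}, require {clear(c), handempty, on(c,d)}
    → {clear(c), handempty, on(c,d), ontable(b)}
  through step 1 (stack(d,f)): drop {handempty}, keep {clear(c), on(c,d), ontable(b)}, require {clear(f), holding(d)}
    → {clear(c), clear(f), holding(d), on(c,d), ontable(b)}

== RESULT ==
["clear(c)", "clear(f)", "holding(d)", "on(c,d)", "ontable(b)"]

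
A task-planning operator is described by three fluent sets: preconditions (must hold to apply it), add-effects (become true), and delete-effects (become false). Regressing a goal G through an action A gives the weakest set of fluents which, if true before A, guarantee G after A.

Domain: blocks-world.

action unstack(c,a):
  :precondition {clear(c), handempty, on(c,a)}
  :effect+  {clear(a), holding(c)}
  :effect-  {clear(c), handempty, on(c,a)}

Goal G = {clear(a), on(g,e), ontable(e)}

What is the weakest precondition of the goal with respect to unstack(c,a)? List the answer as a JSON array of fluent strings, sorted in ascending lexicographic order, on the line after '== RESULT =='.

Compute (G \ add) ∪ pre:
  G ∩ del = {}  (empty — regression defined)
  G \ add = {clear(a), on(g,e), ontable(e)} \ {clear(a), holding(c)} = {on(g,e), ontable(e)}
  ∪ pre   = {on(g,e), ontable(e)} ∪ {clear(c), handempty, on(c,a)}
          = {clear(c), handempty, on(c,a), on(g,e), ontable(e)}

== RESULT ==
["clear(c)", "handempty", "on(c,a)", "on(g,e)", "ontable(e)"]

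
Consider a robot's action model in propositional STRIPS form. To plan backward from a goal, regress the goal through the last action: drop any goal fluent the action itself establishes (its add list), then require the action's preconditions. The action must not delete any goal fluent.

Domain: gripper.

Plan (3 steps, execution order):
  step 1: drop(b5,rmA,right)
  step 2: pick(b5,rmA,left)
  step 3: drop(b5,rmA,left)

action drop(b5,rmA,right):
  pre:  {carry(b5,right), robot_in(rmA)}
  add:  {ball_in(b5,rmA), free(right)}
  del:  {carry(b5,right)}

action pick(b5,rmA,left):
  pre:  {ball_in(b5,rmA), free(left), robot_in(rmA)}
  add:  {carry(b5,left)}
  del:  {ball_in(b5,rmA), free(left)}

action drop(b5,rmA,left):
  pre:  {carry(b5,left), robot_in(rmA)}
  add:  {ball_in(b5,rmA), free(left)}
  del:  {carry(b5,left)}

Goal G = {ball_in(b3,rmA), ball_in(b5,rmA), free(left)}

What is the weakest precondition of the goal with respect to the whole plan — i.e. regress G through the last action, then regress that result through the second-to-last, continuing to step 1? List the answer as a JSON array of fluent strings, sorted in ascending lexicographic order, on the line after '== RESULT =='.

Regress step by step:
  through step 3 (drop(b5,rmA,left)): drop {ball_in(b5,rmA), free(left)}, keep {ball_in(b3,rmA)}, require {carry(b5,left), robot_in(rmA)}
    → {ball_in(b3,rmA), carry(b5,left), robot_in(rmA)}
  through step 2 (pick(b5,rmA,left)): drop {carry(b5,left)}, keep {ball_in(b3,rmA), robot_in(rmA)}, require {ball_in(b5,rmA), free(left), robot_in(rmA)}
    → {ball_in(b3,rmA), ball_in(b5,rmA), free(left), robot_in(rmA)}
  through step 1 (drop(b5,rmA,right)): drop {ball_in(b5,rmA)}, keep {ball_in(b3,rmA), free(left), robot_in(rmA)}, require {carry(b5,right), robot_in(rmA)}
    → {ball_in(b3,rmA), carry(b5,right), free(left), robot_in(rmA)}

== RESULT ==
["ball_in(b3,rmA)", "carry(b5,right)", "free(left)", "robot_in(rmA)"]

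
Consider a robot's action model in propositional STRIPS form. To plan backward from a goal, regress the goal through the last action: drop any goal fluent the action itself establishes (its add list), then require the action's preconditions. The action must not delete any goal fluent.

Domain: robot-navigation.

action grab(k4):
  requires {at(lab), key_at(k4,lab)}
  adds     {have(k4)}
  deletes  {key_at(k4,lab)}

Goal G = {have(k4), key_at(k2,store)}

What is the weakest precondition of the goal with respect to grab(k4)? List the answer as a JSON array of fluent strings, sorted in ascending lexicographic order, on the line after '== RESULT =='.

Regress:
  G ∩ del = {}  (empty — regression defined)
  G \ add = {have(k4), key_at(k2,store)} \ {have(k4)} = {key_at(k2,store)}
  ∪ pre   = {key_at(k2,store)} ∪ {at(lab), key_at(k4,lab)}
          = {at(lab), key_at(k2,store), key_at(k4,lab)}

== RESULT ==
["at(lab)", "key_at(k2,store)", "key_at(k4,lab)"]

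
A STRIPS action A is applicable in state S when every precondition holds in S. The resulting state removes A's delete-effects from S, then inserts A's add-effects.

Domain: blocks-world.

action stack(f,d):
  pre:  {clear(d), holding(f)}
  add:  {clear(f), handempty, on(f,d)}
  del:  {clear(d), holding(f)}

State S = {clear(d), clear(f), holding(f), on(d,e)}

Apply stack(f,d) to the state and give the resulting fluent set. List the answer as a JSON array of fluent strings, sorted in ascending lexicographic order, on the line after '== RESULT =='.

Compute (S \ del) ∪ add:
  pre ⊆ S: {clear(d), holding(f)} ⊆ S  — applicable
  S \ del = {clear(f), on(d,e)}
  ∪ add   = {clear(f), handempty, on(d,e), on(f,d)}

== RESULT ==
["clear(f)", "handempty", "on(d,e)", "on(f,d)"]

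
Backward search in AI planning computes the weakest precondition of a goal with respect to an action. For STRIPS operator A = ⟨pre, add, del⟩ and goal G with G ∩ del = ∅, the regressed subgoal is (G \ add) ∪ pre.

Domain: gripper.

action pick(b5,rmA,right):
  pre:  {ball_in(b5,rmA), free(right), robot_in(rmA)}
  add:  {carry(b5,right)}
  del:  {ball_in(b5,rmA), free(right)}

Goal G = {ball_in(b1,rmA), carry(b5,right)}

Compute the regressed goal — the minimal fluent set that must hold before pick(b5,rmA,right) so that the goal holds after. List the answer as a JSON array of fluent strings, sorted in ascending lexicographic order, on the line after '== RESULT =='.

Compute (G \ add) ∪ pre:
  G ∩ del = {}  (empty — regression defined)
  G \ add = {ball_in(b1,rmA), carry(b5,right)} \ {carry(b5,right)} = {ball_in(b1,rmA)}
  ∪ pre   = {ball_in(b1,rmA)} ∪ {ball_in(b5,rmA), free(right), robot_in(rmA)}
          = {ball_in(b1,rmA), ball_in(b5,rmA), free(right), robot_in(rmA)}

== RESULT ==
["ball_in(b1,rmA)", "ball_in(b5,rmA)", "free(right)", "robot_in(rmA)"]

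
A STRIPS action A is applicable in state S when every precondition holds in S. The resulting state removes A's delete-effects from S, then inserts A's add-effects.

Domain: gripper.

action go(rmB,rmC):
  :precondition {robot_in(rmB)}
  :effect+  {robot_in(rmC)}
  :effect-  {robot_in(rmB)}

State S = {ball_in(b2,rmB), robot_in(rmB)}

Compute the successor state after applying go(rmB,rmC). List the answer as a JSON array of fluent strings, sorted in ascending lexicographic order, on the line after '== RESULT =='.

Compute (S \ del) ∪ add:
  pre ⊆ S: {robot_in(rmB)} ⊆ S  — applicable
  S \ del = {ball_in(b2,rmB)}
  ∪ add   = {ball_in(b2,rmB), robot_in(rmC)}

== RESULT ==
["ball_in(b2,rmB)", "robot_in(rmC)"]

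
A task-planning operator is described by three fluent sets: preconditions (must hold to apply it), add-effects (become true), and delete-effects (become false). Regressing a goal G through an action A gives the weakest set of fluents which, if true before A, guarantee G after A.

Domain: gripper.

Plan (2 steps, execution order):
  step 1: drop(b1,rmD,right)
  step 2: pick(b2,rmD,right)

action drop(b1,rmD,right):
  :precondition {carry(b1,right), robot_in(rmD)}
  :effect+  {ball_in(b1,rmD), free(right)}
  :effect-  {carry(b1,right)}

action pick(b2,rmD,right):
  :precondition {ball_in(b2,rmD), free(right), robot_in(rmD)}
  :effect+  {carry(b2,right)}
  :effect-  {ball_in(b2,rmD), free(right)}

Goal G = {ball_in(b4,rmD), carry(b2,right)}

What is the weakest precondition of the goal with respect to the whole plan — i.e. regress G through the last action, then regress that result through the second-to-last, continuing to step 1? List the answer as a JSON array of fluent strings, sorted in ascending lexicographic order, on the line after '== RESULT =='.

Regress step by step:
  through step 2 (pick(b2,rmD,right)): drop {carry(b2,right)}, keep {ball_in(b4,rmD)}, require {ball_in(b2,rmD), free(right), robot_in(rmD)}
    → {ball_in(b2,rmD), ball_in(b4,rmD), free(right), robot_in(rmD)}
  through step 1 (drop(b1,rmD,right)): drop {free(right)}, keep {ball_in(b2,rmD), ball_in(b4,rmD), robot_in(rmD)}, require {carry(b1,right), robot_in(rmD)}
    → {ball_in(b2,rmD), ball_in(b4,rmD), carry(b1,right), robot_in(rmD)}

== RESULT ==
["ball_in(b2,rmD)", "ball_in(b4,rmD)", "carry(b1,right)", "robot_in(rmD)"]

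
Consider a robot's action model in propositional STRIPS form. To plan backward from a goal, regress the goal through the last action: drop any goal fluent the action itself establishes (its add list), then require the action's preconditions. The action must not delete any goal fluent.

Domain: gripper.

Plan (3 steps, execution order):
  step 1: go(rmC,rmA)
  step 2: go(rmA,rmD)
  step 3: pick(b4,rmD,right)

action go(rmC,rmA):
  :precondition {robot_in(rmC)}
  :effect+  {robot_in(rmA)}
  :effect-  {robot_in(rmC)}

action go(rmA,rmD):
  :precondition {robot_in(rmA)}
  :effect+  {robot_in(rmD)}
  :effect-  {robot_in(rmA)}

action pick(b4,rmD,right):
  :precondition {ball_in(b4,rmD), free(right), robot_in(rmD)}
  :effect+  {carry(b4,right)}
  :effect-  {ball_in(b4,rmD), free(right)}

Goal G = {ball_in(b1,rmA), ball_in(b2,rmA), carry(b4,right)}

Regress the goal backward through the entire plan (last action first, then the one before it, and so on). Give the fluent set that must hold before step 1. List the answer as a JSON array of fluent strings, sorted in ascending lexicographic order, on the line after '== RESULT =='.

Work backward from the goal:
  through step 3 (pick(b4,rmD,right)): drop {carry(b4,right)}, keep {ball_in(b1,rmA), ball_in(b2,rmA)}, require {ball_in(b4,rmD), free(right), robot_in(rmD)}
    → {ball_in(b1,rmA), ball_in(b2,rmA), ball_in(b4,rmD), free(right), robot_in(rmD)}
  through step 2 (go(rmA,rmD)): drop {robot_in(rmD)}, keep {ball_in(b1,rmA), ball_in(b2,rmA), ball_in(b4,rmD), free(right)}, require {robot_in(rmA)}
    → {ball_in(b1,rmA), ball_in(b2,rmA), ball_in(b4,rmD), free(right), robot_in(rmA)}
  through step 1 (go(rmC,rmA)): drop {robot_in(rmA)}, keep {ball_in(b1,rmA), ball_in(b2,rmA), ball_in(b4,rmD), free(right)}, require {robot_in(rmC)}
    → {ball_in(b1,rmA), ball_in(b2,rmA), ball_in(b4,rmD), free(right), robot_in(rmC)}

== RESULT ==
["ball_in(b1,rmA)", "ball_in(b2,rmA)", "ball_in(b4,rmD)", "free(right)", "robot_in(rmC)"]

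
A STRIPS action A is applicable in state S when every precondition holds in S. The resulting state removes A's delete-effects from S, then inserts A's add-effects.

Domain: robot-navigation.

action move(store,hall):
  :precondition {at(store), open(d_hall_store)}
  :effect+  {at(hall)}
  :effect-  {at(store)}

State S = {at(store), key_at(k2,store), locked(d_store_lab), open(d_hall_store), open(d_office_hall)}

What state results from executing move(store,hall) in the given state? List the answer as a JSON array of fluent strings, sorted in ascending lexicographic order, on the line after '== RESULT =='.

Progress:
  pre ⊆ S: {at(store), open(d_hall_store)} ⊆ S  — applicable
  S \ del = {key_at(k2,store), locked(d_store_lab), open(d_hall_store), open(d_office_hall)}
  ∪ add   = {at(hall), key_at(k2,store), locked(d_store_lab), open(d_hall_store), open(d_office_hall)}

== RESULT ==
["at(hall)", "key_at(k2,store)", "locked(d_store_lab)", "open(d_hall_store)", "open(d_office_hall)"]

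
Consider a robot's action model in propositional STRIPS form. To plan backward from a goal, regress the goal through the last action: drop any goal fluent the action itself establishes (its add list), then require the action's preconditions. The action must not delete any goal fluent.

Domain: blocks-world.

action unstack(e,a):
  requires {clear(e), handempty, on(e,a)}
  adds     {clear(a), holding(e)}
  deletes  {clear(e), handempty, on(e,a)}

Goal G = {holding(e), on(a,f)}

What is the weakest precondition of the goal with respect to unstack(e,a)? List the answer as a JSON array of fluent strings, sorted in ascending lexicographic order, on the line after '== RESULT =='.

Regress:
  G ∩ del = {}  (empty — regression defined)
  G \ add = {holding(e), on(a,f)} \ {clear(a), holding(e)} = {on(a,f)}
  ∪ pre   = {on(a,f)} ∪ {clear(e), handempty, on(e,a)}
          = {clear(e), handempty, on(a,f), on(e,a)}

== RESULT ==
["clear(e)", "handempty", "on(a,f)", "on(e,a)"]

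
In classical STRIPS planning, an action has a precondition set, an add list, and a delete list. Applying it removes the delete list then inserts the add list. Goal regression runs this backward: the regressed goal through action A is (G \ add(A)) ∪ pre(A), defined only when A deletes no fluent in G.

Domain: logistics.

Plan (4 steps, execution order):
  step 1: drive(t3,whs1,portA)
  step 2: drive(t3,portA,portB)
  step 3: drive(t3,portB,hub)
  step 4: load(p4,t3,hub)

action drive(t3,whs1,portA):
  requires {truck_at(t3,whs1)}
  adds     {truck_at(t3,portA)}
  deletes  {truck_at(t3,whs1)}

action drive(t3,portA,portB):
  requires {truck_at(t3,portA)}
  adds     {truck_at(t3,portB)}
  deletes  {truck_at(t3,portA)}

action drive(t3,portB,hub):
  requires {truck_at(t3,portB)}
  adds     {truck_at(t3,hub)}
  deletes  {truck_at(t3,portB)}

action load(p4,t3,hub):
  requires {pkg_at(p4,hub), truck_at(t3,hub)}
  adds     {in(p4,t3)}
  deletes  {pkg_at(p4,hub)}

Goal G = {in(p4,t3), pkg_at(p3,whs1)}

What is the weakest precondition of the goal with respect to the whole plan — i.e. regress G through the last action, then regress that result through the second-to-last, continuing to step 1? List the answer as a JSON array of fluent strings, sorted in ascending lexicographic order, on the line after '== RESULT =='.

Regress step by step:
  through step 4 (load(p4,t3,hub)): drop {in(p4,t3)}, keep {pkg_at(p3,whs1)}, require {pkg_at(p4,hub), truck_at(t3,hub)}
    → {pkg_at(p3,whs1), pkg_at(p4,hub), truck_at(t3,hub)}
  through step 3 (drive(t3,portB,hub)): drop {truck_at(t3,hub)}, keep {pkg_at(p3,whs1), pkg_at(p4,hub)}, require {truck_at(t3,portB)}
    → {pkg_at(p3,whs1), pkg_at(p4,hub), truck_at(t3,portB)}
  through step 2 (drive(t3,portA,portB)): drop {truck_at(t3,portB)}, keep {pkg_at(p3,whs1), pkg_at(p4,hub)}, require {truck_at(t3,portA)}
    → {pkg_at(p3,whs1), pkg_at(p4,hub), truck_at(t3,portA)}
  through step 1 (drive(t3,whs1,portA)): drop {truck_at(t3,portA)}, keep {pkg_at(p3,whs1), pkg_at(p4,hub)}, require {truck_at(t3,whs1)}
    → {pkg_at(p3,whs1), pkg_at(p4,hub), truck_at(t3,whs1)}

== RESULT ==
["pkg_at(p3,whs1)", "pkg_at(p4,hub)", "truck_at(t3,whs1)"]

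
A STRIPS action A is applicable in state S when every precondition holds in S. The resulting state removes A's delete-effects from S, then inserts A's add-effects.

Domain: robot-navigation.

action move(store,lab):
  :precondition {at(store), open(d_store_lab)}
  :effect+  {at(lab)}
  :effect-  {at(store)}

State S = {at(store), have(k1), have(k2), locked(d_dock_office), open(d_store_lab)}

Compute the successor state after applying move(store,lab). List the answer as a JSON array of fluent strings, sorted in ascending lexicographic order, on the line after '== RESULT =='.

Compute (S \ del) ∪ add:
  pre ⊆ S: {at(store), open(d_store_lab)} ⊆ S  — applicable
  S \ del = {have(k1), have(k2), locked(d_dock_office), open(d_store_lab)}
  ∪ add   = {at(lab), have(k1), have(k2), locked(d_dock_office), open(d_store_lab)}

== RESULT ==
["at(lab)", "have(k1)", "have(k2)", "locked(d_dock_office)", "open(d_store_lab)"]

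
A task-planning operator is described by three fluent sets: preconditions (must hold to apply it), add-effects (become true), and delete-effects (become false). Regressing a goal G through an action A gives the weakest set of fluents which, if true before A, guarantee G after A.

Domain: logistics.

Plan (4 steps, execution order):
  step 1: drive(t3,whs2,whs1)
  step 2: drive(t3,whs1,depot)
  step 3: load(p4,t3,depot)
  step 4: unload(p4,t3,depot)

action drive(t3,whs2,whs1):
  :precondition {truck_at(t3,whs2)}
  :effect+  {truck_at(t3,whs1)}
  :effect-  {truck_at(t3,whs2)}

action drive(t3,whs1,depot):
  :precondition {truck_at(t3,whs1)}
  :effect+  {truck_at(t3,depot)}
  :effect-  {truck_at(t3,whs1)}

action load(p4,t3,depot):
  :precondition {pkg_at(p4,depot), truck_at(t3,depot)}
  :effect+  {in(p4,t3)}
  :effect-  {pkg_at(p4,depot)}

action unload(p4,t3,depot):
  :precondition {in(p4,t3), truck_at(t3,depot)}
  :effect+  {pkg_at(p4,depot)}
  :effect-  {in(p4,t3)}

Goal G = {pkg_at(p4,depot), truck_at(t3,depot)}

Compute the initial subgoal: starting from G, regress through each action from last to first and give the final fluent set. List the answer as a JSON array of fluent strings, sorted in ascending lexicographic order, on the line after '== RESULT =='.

Work backward from the goal:
  through step 4 (unload(p4,t3,depot)): drop {pkg_at(p4,depot)}, keep {truck_at(t3,depot)}, require {in(p4,t3), truck_at(t3,depot)}
    → {in(p4,t3), truck_at(t3,depot)}
  through step 3 (load(p4,t3,depot)): drop {in(p4,t3)}, keep {truck_at(t3,depot)}, require {pkg_at(p4,depot), truck_at(t3,depot)}
    → {pkg_at(p4,depot), truck_at(t3,depot)}
  through step 2 (drive(t3,whs1,depot)): drop {truck_at(t3,depot)}, keep {pkg_at(p4,depot)}, require {truck_at(t3,whs1)}
    → {pkg_at(p4,depot), truck_at(t3,whs1)}
  through step 1 (drive(t3,whs2,whs1)): drop {truck_at(t3,whs1)}, keep {pkg_at(p4,depot)}, require {truck_at(t3,whs2)}
    → {pkg_at(p4,depot), truck_at(t3,whs2)}

== RESULT ==
["pkg_at(p4,depot)", "truck_at(t3,whs2)"]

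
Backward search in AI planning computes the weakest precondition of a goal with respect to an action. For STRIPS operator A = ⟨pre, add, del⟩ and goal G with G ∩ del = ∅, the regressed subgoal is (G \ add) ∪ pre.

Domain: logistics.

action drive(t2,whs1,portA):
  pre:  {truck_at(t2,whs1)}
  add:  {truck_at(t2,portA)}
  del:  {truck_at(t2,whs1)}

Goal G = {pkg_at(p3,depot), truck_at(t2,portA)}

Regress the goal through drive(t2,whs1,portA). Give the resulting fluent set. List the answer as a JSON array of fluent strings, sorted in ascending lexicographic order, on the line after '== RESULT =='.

Regress:
  G ∩ del = {}  (empty — regression defined)
  G \ add = {pkg_at(p3,depot), truck_at(t2,portA)} \ {truck_at(t2,portA)} = {pkg_at(p3,depot)}
  ∪ pre   = {pkg_at(p3,depot)} ∪ {truck_at(t2,whs1)}
          = {pkg_at(p3,depot), truck_at(t2,whs1)}

== RESULT ==
["pkg_at(p3,depot)", "truck_at(t2,whs1)"]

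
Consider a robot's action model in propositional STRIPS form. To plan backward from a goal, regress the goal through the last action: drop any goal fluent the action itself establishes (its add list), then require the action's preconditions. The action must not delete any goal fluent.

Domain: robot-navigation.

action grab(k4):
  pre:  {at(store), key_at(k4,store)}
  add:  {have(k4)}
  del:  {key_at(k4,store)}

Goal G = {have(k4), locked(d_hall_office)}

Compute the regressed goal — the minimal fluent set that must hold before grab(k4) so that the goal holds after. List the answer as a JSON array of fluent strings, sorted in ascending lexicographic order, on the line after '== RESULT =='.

Compute (G \ add) ∪ pre:
  G ∩ del = {}  (empty — regression defined)
  G \ add = {have(k4), locked(d_hall_office)} \ {have(k4)} = {locked(d_hall_office)}
  ∪ pre   = {locked(d_hall_office)} ∪ {at(store), key_at(k4,store)}
          = {at(store), key_at(k4,store), locked(d_hall_office)}

== RESULT ==
["at(store)", "key_at(k4,store)", "locked(d_hall_office)"]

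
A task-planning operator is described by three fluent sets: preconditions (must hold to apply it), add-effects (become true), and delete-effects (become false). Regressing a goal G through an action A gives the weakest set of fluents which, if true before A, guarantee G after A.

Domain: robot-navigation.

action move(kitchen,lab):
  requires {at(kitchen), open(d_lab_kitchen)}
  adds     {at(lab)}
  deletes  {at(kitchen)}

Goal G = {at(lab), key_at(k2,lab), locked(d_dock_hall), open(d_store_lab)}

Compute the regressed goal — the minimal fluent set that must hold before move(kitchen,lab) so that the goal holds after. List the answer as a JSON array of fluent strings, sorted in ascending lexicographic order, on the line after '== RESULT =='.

Compute (G \ add) ∪ pre:
  G ∩ del = {}  (empty — regression defined)
  G \ add = {at(lab), key_at(k2,lab), locked(d_dock_hall), open(d_store_lab)} \ {at(lab)} = {key_at(k2,lab), locked(d_dock_hall), open(d_store_lab)}
  ∪ pre   = {key_at(k2,lab), locked(d_dock_hall), open(d_store_lab)} ∪ {at(kitchen), open(d_lab_kitchen)}
          = {at(kitchen), key_at(k2,lab), locked(d_dock_hall), open(d_lab_kitchen), open(d_store_lab)}

== RESULT ==
["at(kitchen)", "key_at(k2,lab)", "locked(d_dock_hall)", "open(d_lab_kitchen)", "open(d_store_lab)"]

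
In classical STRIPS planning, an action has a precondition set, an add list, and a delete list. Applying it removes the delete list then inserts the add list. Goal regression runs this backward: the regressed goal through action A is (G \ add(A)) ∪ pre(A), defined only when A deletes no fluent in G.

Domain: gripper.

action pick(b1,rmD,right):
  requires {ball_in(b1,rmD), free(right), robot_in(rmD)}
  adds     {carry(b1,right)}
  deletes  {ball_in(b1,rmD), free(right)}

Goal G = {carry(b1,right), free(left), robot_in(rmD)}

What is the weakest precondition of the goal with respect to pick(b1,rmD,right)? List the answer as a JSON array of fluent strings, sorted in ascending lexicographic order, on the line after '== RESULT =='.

Regress:
  G ∩ del = {}  (empty — regression defined)
  G \ add = {carry(b1,right), free(left), robot_in(rmD)} \ {carry(b1,right)} = {free(left), robot_in(rmD)}
  ∪ pre   = {free(left), robot_in(rmD)} ∪ {ball_in(b1,rmD), free(right), robot_in(rmD)}
          = {ball_in(b1,rmD), free(left), free(right), robot_in(rmD)}

== RESULT ==
["ball_in(b1,rmD)", "free(left)", "free(right)", "robot_in(rmD)"]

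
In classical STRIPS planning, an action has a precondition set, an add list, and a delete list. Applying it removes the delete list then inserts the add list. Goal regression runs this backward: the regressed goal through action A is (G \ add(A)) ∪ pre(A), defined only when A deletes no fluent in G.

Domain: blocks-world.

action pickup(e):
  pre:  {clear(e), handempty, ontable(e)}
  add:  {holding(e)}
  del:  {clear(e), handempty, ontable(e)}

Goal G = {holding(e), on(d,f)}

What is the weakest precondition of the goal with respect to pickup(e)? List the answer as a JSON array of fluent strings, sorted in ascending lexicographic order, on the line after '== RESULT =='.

Regress:
  G ∩ del = {}  (empty — regression defined)
  G \ add = {holding(e), on(d,f)} \ {holding(e)} = {on(d,f)}
  ∪ pre   = {on(d,f)} ∪ {clear(e), handempty, ontable(e)}
          = {clear(e), handempty, on(d,f), ontable(e)}

== RESULT ==
["clear(e)", "handempty", "on(d,f)", "ontable(e)"]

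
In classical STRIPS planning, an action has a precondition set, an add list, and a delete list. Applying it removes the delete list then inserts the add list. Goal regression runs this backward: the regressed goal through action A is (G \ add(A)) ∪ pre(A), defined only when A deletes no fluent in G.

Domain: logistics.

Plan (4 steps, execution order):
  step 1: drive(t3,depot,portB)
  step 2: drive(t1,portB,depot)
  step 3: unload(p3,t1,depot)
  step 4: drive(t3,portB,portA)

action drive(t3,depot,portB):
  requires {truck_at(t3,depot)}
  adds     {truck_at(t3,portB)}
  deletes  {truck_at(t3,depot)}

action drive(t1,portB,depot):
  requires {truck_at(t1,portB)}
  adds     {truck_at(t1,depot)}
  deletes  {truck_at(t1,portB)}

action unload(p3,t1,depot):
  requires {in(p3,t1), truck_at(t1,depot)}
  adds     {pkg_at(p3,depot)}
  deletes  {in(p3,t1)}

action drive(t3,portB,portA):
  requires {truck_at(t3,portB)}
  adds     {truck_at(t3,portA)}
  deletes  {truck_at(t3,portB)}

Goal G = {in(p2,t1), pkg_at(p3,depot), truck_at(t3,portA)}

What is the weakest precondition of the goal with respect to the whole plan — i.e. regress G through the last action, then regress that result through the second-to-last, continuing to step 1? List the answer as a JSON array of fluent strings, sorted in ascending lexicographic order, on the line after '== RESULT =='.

Work backward from the goal:
  through step 4 (drive(t3,portB,portA)): drop {truck_at(t3,portA)}, keep {in(p2,t1), pkg_at(p3,depot)}, require {truck_at(t3,portB)}
    → {in(p2,t1), pkg_at(p3,depot), truck_at(t3,portB)}
  through step 3 (unload(p3,t1,depot)): drop {pkg_at(p3,depot)}, keep {in(p2,t1), truck_at(t3,portB)}, require {in(p3,t1), truck_at(t1,depot)}
    → {in(p2,t1), in(p3,t1), truck_at(t1,depot), truck_at(t3,portB)}
  through step 2 (drive(t1,portB,depot)): drop {truck_at(t1,depot)}, keep {in(p2,t1), in(p3,t1), truck_at(t3,portB)}, require {truck_at(t1,portB)}
    → {in(p2,t1), in(p3,t1), truck_at(t1,portB), truck_at(t3,portB)}
  through step 1 (drive(t3,depot,portB)): drop {truck_at(t3,portB)}, keep {in(p2,t1), in(p3,t1), truck_at(t1,portB)}, require {truck_at(t3,depot)}
    → {in(p2,t1), in(p3,t1), truck_at(t1,portB), truck_at(t3,depot)}

== RESULT ==
["in(p2,t1)", "in(p3,t1)", "truck_at(t1,portB)", "truck_at(t3,depot)"]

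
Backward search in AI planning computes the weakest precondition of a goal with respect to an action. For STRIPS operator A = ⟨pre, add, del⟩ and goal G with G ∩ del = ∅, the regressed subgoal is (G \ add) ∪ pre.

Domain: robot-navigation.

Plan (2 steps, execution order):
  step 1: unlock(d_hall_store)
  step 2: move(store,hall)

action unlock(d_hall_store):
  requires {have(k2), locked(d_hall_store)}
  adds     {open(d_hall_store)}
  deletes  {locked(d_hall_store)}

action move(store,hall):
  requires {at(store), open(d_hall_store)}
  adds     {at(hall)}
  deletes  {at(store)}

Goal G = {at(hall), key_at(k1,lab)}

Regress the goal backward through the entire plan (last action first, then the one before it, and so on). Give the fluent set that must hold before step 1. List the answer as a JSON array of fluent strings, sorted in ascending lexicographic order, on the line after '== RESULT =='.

Work backward from the goal:
  through step 2 (move(store,hall)): drop {at(hall)}, keep {key_at(k1,lab)}, require {at(store), open(d_hall_store)}
    → {at(store), key_at(k1,lab), open(d_hall_store)}
  through step 1 (unlock(d_hall_store)): drop {open(d_hall_store)}, keep {at(store), key_at(k1,lab)}, require {have(k2), locked(d_hall_store)}
    → {at(store), have(k2), key_at(k1,lab), locked(d_hall_store)}

== RESULT ==
["at(store)", "have(k2)", "key_at(k1,lab)", "locked(d_hall_store)"]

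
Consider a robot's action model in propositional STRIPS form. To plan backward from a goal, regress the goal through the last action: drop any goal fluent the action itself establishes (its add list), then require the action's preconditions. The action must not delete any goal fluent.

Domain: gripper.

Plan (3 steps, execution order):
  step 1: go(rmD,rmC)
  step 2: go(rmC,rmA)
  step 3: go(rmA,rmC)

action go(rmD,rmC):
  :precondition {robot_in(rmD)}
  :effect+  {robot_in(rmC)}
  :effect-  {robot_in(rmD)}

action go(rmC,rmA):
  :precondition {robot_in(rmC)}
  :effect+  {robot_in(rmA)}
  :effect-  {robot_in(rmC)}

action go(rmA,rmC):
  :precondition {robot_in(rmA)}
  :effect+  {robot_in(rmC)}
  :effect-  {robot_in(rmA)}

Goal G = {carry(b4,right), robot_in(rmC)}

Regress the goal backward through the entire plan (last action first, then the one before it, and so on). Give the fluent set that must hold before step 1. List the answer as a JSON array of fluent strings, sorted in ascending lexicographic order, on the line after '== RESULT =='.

Work backward from the goal:
  through step 3 (go(rmA,rmC)): drop {robot_in(rmC)}, keep {carry(b4,right)}, require {robot_in(rmA)}
    → {carry(b4,right), robot_in(rmA)}
  through step 2 (go(rmC,rmA)): drop {robot_in(rmA)}, keep {carry(b4,right)}, require {robot_in(rmC)}
    → {carry(b4,right), robot_in(rmC)}
  through step 1 (go(rmD,rmC)): drop {robot_in(rmC)}, keep {carry(b4,right)}, require {robot_in(rmD)}
    → {carry(b4,right), robot_in(rmD)}

== RESULT ==
["carry(b4,right)", "robot_in(rmD)"]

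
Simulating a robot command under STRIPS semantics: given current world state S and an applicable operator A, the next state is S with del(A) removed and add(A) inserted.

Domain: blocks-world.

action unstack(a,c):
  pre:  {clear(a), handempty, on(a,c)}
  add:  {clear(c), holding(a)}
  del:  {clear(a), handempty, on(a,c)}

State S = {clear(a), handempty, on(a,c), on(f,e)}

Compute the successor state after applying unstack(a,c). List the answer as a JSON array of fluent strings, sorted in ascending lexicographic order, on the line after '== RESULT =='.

Progress:
  pre ⊆ S: {clear(a), handempty, on(a,c)} ⊆ S  — applicable
  S \ del = {on(f,e)}
  ∪ add   = {clear(c), holding(a), on(f,e)}

== RESULT ==
["clear(c)", "holding(a)", "on(f,e)"]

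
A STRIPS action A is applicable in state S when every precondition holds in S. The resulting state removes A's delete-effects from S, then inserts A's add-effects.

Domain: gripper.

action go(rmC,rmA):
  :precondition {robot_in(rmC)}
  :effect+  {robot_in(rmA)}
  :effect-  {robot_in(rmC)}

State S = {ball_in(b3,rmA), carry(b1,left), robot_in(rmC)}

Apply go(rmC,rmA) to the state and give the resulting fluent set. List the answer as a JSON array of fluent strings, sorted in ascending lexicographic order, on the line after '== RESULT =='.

Progress:
  pre ⊆ S: {robot_in(rmC)} ⊆ S  — applicable
  S \ del = {ball_in(b3,rmA), carry(b1,left)}
  ∪ add   = {ball_in(b3,rmA), carry(b1,left), robot_in(rmA)}

== RESULT ==
["ball_in(b3,rmA)", "carry(b1,left)", "robot_in(rmA)"]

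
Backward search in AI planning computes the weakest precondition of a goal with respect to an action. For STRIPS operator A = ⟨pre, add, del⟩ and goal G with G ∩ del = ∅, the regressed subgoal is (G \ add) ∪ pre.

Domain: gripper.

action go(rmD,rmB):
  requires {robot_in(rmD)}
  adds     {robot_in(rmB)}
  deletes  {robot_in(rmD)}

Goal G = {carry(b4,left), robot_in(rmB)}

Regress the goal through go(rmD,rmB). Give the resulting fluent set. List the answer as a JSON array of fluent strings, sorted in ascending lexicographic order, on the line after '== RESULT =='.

Regress:
  G ∩ del = {}  (empty — regression defined)
  G \ add = {carry(b4,left), robot_in(rmB)} \ {robot_in(rmB)} = {carry(b4,left)}
  ∪ pre   = {carry(b4,left)} ∪ {robot_in(rmD)}
          = {carry(b4,left), robot_in(rmD)}

== RESULT ==
["carry(b4,left)", "robot_in(rmD)"]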